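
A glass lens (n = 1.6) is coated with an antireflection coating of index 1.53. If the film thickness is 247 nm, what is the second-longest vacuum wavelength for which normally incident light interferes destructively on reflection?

Top surface (1.0 → 1.53): reflection off a higher-index medium gives a half-wave phase shift.
Bottom surface (1.53 → 1.6): reflection off a higher-index medium gives a half-wave phase shift.
Net: no relative phase inversion (both shifts match).
For minimum reflection here: 2 n t = (m + ½) λ.
λ = 2 n t / (m + ½). The second-longest wavelength is m = 1: λ = 2 × 1.53 × 247 / 1.50 = 504 nm.

504 nm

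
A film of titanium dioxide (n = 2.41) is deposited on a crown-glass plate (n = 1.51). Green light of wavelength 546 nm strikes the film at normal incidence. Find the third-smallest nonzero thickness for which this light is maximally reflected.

Top surface (1.0 → 2.41): reflection off a higher-index medium gives a half-wave phase shift.
At the lower boundary (n = 2.41 to n = 1.51) the reflected ray undergoes no phase shift.
Net: one phase inversion between the two reflected rays.
With one net inversion, constructive interference in reflection requires 2 n t = (m + ½) λ.
The third-smallest nonzero thickness corresponds to m = 2: t = (m + ½) λ / (2 n) = 2.50 × 546 / (2 × 2.41) = 283 nm.

283 nm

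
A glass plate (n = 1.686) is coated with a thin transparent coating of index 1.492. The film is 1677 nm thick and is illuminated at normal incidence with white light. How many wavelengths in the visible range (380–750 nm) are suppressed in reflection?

At the upper boundary (n = 1.0 to n = 1.492) the reflected ray undergoes a half-wave phase shift.
Bottom surface (1.492 → 1.686): reflection off a higher-index medium gives a half-wave phase shift.
Zero or two π shifts → no net half-wave offset.
So the condition for destructive reflection is 2 n t = (m + ½) λ.
λ = 2 n t / (m + ½) = 5004 / (m + ½) nm.
m=6: 770 nm (IR); m=7: 667 nm (visible); m=8: 589 nm (visible); m=9: 527 nm (visible); m=10: 477 nm (visible); m=11: 435 nm (visible); m=12: 400 nm (visible); m=13: 371 nm (UV).

6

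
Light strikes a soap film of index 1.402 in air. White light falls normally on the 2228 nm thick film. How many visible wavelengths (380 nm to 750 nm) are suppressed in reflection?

Top surface (1.0 → 1.402): reflection off a higher-index medium gives a half-wave phase shift.
Ray reflecting at the bottom interface goes from n = 1.402 toward n = 1.0: no phase shift.
Net: one phase inversion between the two reflected rays.
For minimum reflection here: 2 n t = m λ.
λ = 2 n t / m = 6247 / m nm.
m=8: 781 nm (IR); m=9: 694 nm (visible); m=10: 625 nm (visible); m=11: 568 nm (visible); m=12: 521 nm (visible); m=13: 481 nm (visible); m=14: 446 nm (visible); m=15: 416 nm (visible); m=16: 390 nm (visible); m=17: 367 nm (UV).

8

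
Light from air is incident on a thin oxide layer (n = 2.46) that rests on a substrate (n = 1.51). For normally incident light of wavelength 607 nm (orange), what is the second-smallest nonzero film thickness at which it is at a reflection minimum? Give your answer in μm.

At the upper boundary (n = 1.0 to n = 2.46) the reflected ray undergoes a half-wave phase shift.
At the lower boundary (n = 2.46 to n = 1.51) the reflected ray undergoes no phase shift.
Net: one phase inversion between the two reflected rays.
For minimum reflection here: 2 n t = m λ.
The second-smallest nonzero thickness corresponds to m = 2: t = m λ / (2 n) = 2.00 × 607 / (2 × 2.46) = 247 nm.

0.247 μm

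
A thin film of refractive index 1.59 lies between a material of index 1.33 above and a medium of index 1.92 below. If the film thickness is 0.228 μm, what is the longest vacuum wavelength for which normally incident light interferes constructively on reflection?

725 nm

Top surface (1.33 → 1.59): reflection off a higher-index medium gives a half-wave phase shift.
At the lower boundary (n = 1.59 to n = 1.92) the reflected ray undergoes a half-wave phase shift.
Net: no relative phase inversion (both shifts match).
For strong reflection here: 2 n t = m λ.
λ = 2 n t / m. The longest wavelength is m = 1: λ = 2 × 1.59 × 228 / 1.00 = 725 nm.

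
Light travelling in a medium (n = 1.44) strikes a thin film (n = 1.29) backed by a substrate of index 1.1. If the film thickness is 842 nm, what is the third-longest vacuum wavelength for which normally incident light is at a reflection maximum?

724 nm

At the upper boundary (n = 1.44 to n = 1.29) the reflected ray undergoes no phase shift.
Bottom surface (1.29 → 1.1): reflection off a lower-index medium gives no phase shift.
Zero or two π shifts → no net half-wave offset.
With no net inversion, constructive interference in reflection requires 2 n t = m λ.
λ = 2 n t / m. The third-longest wavelength is m = 3: λ = 2 × 1.29 × 842 / 3.00 = 724 nm.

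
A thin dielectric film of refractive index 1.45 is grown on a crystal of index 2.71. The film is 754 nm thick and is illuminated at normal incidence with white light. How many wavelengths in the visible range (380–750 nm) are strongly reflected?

3

At the upper boundary (n = 1.0 to n = 1.45) the reflected ray undergoes a half-wave phase shift.
Bottom surface (1.45 → 2.71): reflection off a higher-index medium gives a half-wave phase shift.
The two reflections carry the same phase change, so no net offset.
With no net inversion, constructive interference in reflection requires 2 n t = m λ.
λ = 2 n t / m = 2187 / m nm.
m=2: 1093 nm (IR); m=3: 729 nm (visible); m=4: 547 nm (visible); m=5: 437 nm (visible); m=6: 364 nm (UV).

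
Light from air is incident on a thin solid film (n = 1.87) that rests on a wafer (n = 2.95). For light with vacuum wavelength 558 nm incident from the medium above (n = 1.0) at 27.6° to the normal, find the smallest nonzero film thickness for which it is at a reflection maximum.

Top surface (1.0 → 1.87): reflection off a higher-index medium gives a half-wave phase shift.
Bottom surface (1.87 → 2.95): reflection off a higher-index medium gives a half-wave phase shift.
The two reflections carry the same phase change, so no net offset.
With no net inversion, constructive interference in reflection requires 2 n t cos θ_r = m λ.
Snell's law: 1.0 sin 27.6° = 1.87 sin θ_r → sin θ_r = 0.248, cos θ_r = 0.969.
Minimum nonzero at m = 1: t = λ / (2 n cos θ_r) = 558 / (2 × 1.87 × 0.969) = 154 nm.

154 nm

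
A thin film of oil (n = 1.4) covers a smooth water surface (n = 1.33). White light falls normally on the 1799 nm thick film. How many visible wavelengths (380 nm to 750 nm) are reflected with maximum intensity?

At the upper boundary (n = 1.0 to n = 1.4) the reflected ray undergoes a half-wave phase shift.
Bottom surface (1.4 → 1.33): reflection off a lower-index medium gives no phase shift.
Exactly one π shift → a net half-wave offset.
With one net inversion, constructive interference in reflection requires 2 n t = (m + ½) λ.
λ = 2 n t / (m + ½) = 5037 / (m + ½) nm.
m=6: 775 nm (IR); m=7: 672 nm (visible); m=8: 593 nm (visible); m=9: 530 nm (visible); m=10: 480 nm (visible); m=11: 438 nm (visible); m=12: 403 nm (visible); m=13: 373 nm (UV).

6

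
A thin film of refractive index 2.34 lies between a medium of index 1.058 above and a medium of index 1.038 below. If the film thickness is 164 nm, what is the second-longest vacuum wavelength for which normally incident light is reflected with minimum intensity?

384 nm

Top surface (1.058 → 2.34): reflection off a higher-index medium gives a half-wave phase shift.
At the lower boundary (n = 2.34 to n = 1.038) the reflected ray undergoes no phase shift.
Net: one phase inversion between the two reflected rays.
So the condition for destructive reflection is 2 n t = m λ.
λ = 2 n t / m. The second-longest wavelength is m = 2: λ = 2 × 2.34 × 164 / 2.00 = 384 nm.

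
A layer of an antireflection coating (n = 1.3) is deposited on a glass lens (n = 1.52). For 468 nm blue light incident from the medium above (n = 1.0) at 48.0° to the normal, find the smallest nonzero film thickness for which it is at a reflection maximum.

At the upper boundary (n = 1.0 to n = 1.3) the reflected ray undergoes a half-wave phase shift.
Ray reflecting at the bottom interface goes from n = 1.3 toward n = 1.52: a half-wave phase shift.
The two reflections carry the same phase change, so no net offset.
With no net inversion, constructive interference in reflection requires 2 n t cos θ_r = m λ.
Snell's law: 1.0 sin 48.0° = 1.3 sin θ_r → sin θ_r = 0.572, cos θ_r = 0.820.
Minimum nonzero at m = 1: t = λ / (2 n cos θ_r) = 468 / (2 × 1.3 × 0.820) = 219 nm.

219 nm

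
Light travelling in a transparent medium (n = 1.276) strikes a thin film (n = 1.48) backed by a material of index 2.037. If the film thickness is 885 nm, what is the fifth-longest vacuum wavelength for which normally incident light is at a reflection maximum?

At the upper boundary (n = 1.276 to n = 1.48) the reflected ray undergoes a half-wave phase shift.
At the lower boundary (n = 1.48 to n = 2.037) the reflected ray undergoes a half-wave phase shift.
Net: no relative phase inversion (both shifts match).
So the condition for constructive reflection is 2 n t = m λ.
λ = 2 n t / m. The fifth-longest wavelength is m = 5: λ = 2 × 1.48 × 885 / 5.00 = 524 nm.

524 nm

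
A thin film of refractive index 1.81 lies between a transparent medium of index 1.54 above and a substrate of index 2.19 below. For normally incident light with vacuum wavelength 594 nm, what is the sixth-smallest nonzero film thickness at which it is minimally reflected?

Top surface (1.54 → 1.81): reflection off a higher-index medium gives a half-wave phase shift.
Bottom surface (1.81 → 2.19): reflection off a higher-index medium gives a half-wave phase shift.
Net: no relative phase inversion (both shifts match).
So the condition for destructive reflection is 2 n t = (m + ½) λ.
The sixth-smallest nonzero thickness corresponds to m = 5: t = (m + ½) λ / (2 n) = 5.50 × 594 / (2 × 1.81) = 902 nm.

902 nm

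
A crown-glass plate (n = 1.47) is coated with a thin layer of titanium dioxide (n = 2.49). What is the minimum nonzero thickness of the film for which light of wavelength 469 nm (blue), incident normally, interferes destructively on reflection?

94.2 nm

Ray reflecting at the top interface goes from n = 1.0 toward n = 2.49: a half-wave phase shift.
Ray reflecting at the bottom interface goes from n = 2.49 toward n = 1.47: no phase shift.
Net: one phase inversion between the two reflected rays.
So the condition for destructive reflection is 2 n t = m λ.
Minimum nonzero at m = 1: t = λ / (2 n) = 469 / (2 × 2.49) = 94.2 nm.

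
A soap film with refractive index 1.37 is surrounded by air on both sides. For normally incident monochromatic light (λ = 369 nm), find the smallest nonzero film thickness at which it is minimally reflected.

135 nm

Ray reflecting at the top interface goes from n = 1.0 toward n = 1.37: a half-wave phase shift.
At the lower boundary (n = 1.37 to n = 1.0) the reflected ray undergoes no phase shift.
The two reflections differ by half a wavelength.
So the condition for destructive reflection is 2 n t = m λ.
Minimum nonzero at m = 1: t = λ / (2 n) = 369 / (2 × 1.37) = 135 nm.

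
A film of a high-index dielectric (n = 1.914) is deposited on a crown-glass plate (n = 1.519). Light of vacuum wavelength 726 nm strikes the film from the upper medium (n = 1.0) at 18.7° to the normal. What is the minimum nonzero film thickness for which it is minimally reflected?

192 nm

At the upper boundary (n = 1.0 to n = 1.914) the reflected ray undergoes a half-wave phase shift.
Ray reflecting at the bottom interface goes from n = 1.914 toward n = 1.519: no phase shift.
Exactly one π shift → a net half-wave offset.
For minimum reflection here: 2 n t cos θ_r = m λ.
Snell's law: 1.0 sin 18.7° = 1.914 sin θ_r → sin θ_r = 0.168, cos θ_r = 0.986.
Minimum nonzero at m = 1: t = λ / (2 n cos θ_r) = 726 / (2 × 1.914 × 0.986) = 192 nm.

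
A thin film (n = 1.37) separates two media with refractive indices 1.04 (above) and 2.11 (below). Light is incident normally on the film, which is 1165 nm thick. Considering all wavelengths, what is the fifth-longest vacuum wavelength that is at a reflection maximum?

638 nm

Top surface (1.04 → 1.37): reflection off a higher-index medium gives a half-wave phase shift.
At the lower boundary (n = 1.37 to n = 2.11) the reflected ray undergoes a half-wave phase shift.
Zero or two π shifts → no net half-wave offset.
With no net inversion, constructive interference in reflection requires 2 n t = m λ.
λ = 2 n t / m. The fifth-longest wavelength is m = 5: λ = 2 × 1.37 × 1165 / 5.00 = 638 nm.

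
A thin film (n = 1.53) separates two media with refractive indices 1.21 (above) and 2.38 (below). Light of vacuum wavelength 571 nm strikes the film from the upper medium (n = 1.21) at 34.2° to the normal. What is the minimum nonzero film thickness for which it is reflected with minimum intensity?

At the upper boundary (n = 1.21 to n = 1.53) the reflected ray undergoes a half-wave phase shift.
Ray reflecting at the bottom interface goes from n = 1.53 toward n = 2.38: a half-wave phase shift.
Zero or two π shifts → no net half-wave offset.
With no net inversion, destructive interference in reflection requires 2 n t cos θ_r = (m + ½) λ.
Snell's law: 1.21 sin 34.2° = 1.53 sin θ_r → sin θ_r = 0.445, cos θ_r = 0.896.
Minimum at m = 0: t = λ / (4 n cos θ_r) = 571 / (4 × 1.53 × 0.896) = 104 nm.

104 nm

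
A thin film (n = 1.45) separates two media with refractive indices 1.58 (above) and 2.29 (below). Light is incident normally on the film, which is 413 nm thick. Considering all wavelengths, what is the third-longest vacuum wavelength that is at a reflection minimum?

399 nm

At the upper boundary (n = 1.58 to n = 1.45) the reflected ray undergoes no phase shift.
Bottom surface (1.45 → 2.29): reflection off a higher-index medium gives a half-wave phase shift.
The two reflections differ by half a wavelength.
For dark reflection here: 2 n t = m λ.
λ = 2 n t / m. The third-longest wavelength is m = 3: λ = 2 × 1.45 × 413 / 3.00 = 399 nm.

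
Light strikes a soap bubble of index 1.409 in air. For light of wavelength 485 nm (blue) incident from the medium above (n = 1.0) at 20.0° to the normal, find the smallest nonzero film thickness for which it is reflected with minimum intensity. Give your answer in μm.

Top surface (1.0 → 1.409): reflection off a higher-index medium gives a half-wave phase shift.
At the lower boundary (n = 1.409 to n = 1.0) the reflected ray undergoes no phase shift.
Exactly one π shift → a net half-wave offset.
So the condition for destructive reflection is 2 n t cos θ_r = m λ.
Snell's law: 1.0 sin 20.0° = 1.409 sin θ_r → sin θ_r = 0.243, cos θ_r = 0.970.
Minimum nonzero at m = 1: t = λ / (2 n cos θ_r) = 485 / (2 × 1.409 × 0.970) = 177 nm.

0.177 μm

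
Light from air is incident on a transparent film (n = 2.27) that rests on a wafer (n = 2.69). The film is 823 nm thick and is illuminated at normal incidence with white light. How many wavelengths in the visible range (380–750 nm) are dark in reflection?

Top surface (1.0 → 2.27): reflection off a higher-index medium gives a half-wave phase shift.
Bottom surface (2.27 → 2.69): reflection off a higher-index medium gives a half-wave phase shift.
Net: no relative phase inversion (both shifts match).
With no net inversion, destructive interference in reflection requires 2 n t = (m + ½) λ.
λ = 2 n t / (m + ½) = 3736 / (m + ½) nm.
m=4: 830 nm (IR); m=5: 679 nm (visible); m=6: 575 nm (visible); m=7: 498 nm (visible); m=8: 440 nm (visible); m=9: 393 nm (visible); m=10: 356 nm (UV).

5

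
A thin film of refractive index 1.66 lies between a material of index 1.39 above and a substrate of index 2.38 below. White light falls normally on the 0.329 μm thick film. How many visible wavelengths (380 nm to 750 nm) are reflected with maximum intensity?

1

Ray reflecting at the top interface goes from n = 1.39 toward n = 1.66: a half-wave phase shift.
Ray reflecting at the bottom interface goes from n = 1.66 toward n = 2.38: a half-wave phase shift.
Net: no relative phase inversion (both shifts match).
With no net inversion, constructive interference in reflection requires 2 n t = m λ.
λ = 2 n t / m = 1092 / m nm.
m=1: 1092 nm (IR); m=2: 546 nm (visible); m=3: 364 nm (UV).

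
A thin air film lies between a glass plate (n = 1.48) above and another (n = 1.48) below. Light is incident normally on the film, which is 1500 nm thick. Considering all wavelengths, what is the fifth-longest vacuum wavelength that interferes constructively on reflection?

Top surface (1.48 → 1.0): reflection off a lower-index medium gives no phase shift.
Ray reflecting at the bottom interface goes from n = 1.0 toward n = 1.48: a half-wave phase shift.
Net: one phase inversion between the two reflected rays.
For maximum reflection here: 2 n t = (m + ½) λ.
λ = 2 n t / (m + ½). The fifth-longest wavelength is m = 4: λ = 2 × 1.0 × 1500 / 4.50 = 667 nm.

667 nm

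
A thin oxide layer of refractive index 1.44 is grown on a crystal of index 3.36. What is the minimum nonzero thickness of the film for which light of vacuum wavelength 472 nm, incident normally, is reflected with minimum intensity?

81.9 nm

Top surface (1.0 → 1.44): reflection off a higher-index medium gives a half-wave phase shift.
Ray reflecting at the bottom interface goes from n = 1.44 toward n = 3.36: a half-wave phase shift.
Zero or two π shifts → no net half-wave offset.
So the condition for destructive reflection is 2 n t = (m + ½) λ.
Minimum at m = 0: t = λ / (4 n) = 472 / (4 × 1.44) = 81.9 nm.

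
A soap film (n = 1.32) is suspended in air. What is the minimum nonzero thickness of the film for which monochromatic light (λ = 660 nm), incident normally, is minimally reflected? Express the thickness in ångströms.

2500 Å

Top surface (1.0 → 1.32): reflection off a higher-index medium gives a half-wave phase shift.
At the lower boundary (n = 1.32 to n = 1.0) the reflected ray undergoes no phase shift.
Net: one phase inversion between the two reflected rays.
For weak reflection here: 2 n t = m λ.
Minimum nonzero at m = 1: t = λ / (2 n) = 660 / (2 × 1.32) = 250 nm.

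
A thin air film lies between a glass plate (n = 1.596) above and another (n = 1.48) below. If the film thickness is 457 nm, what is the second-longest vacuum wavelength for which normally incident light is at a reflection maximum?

Top surface (1.596 → 1.0): reflection off a lower-index medium gives no phase shift.
Bottom surface (1.0 → 1.48): reflection off a higher-index medium gives a half-wave phase shift.
Net: one phase inversion between the two reflected rays.
So the condition for constructive reflection is 2 n t = (m + ½) λ.
λ = 2 n t / (m + ½). The second-longest wavelength is m = 1: λ = 2 × 1.0 × 457 / 1.50 = 609 nm.

609 nm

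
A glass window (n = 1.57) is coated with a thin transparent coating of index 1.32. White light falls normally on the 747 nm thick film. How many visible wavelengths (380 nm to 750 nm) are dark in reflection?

2

At the upper boundary (n = 1.0 to n = 1.32) the reflected ray undergoes a half-wave phase shift.
Bottom surface (1.32 → 1.57): reflection off a higher-index medium gives a half-wave phase shift.
Net: no relative phase inversion (both shifts match).
With no net inversion, destructive interference in reflection requires 2 n t = (m + ½) λ.
λ = 2 n t / (m + ½) = 1972 / (m + ½) nm.
m=2: 789 nm (IR); m=3: 563 nm (visible); m=4: 438 nm (visible); m=5: 359 nm (UV).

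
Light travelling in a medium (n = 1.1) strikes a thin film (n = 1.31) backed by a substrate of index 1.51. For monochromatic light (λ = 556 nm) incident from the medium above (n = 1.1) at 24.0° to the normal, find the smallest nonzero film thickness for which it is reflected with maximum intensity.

226 nm

Top surface (1.1 → 1.31): reflection off a higher-index medium gives a half-wave phase shift.
Bottom surface (1.31 → 1.51): reflection off a higher-index medium gives a half-wave phase shift.
Zero or two π shifts → no net half-wave offset.
For maximum reflection here: 2 n t cos θ_r = m λ.
Snell's law: 1.1 sin 24.0° = 1.31 sin θ_r → sin θ_r = 0.342, cos θ_r = 0.940.
Minimum nonzero at m = 1: t = λ / (2 n cos θ_r) = 556 / (2 × 1.31 × 0.940) = 226 nm.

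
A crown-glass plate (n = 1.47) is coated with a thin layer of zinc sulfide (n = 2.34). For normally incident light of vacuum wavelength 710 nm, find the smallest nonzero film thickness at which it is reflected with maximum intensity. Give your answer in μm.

Top surface (1.0 → 2.34): reflection off a higher-index medium gives a half-wave phase shift.
Bottom surface (2.34 → 1.47): reflection off a lower-index medium gives no phase shift.
Net: one phase inversion between the two reflected rays.
With one net inversion, constructive interference in reflection requires 2 n t = (m + ½) λ.
Minimum at m = 0: t = λ / (4 n) = 710 / (4 × 2.34) = 75.9 nm.

0.0759 μm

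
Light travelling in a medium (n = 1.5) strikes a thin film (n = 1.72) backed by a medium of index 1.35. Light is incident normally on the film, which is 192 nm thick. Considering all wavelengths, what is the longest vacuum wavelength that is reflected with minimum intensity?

Top surface (1.5 → 1.72): reflection off a higher-index medium gives a half-wave phase shift.
Bottom surface (1.72 → 1.35): reflection off a lower-index medium gives no phase shift.
Exactly one π shift → a net half-wave offset.
With one net inversion, destructive interference in reflection requires 2 n t = m λ.
λ = 2 n t / m. The longest wavelength is m = 1: λ = 2 × 1.72 × 192 / 1.00 = 660 nm.

660 nm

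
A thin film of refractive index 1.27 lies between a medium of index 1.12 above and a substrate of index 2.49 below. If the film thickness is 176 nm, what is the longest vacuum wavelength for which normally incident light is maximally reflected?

Ray reflecting at the top interface goes from n = 1.12 toward n = 1.27: a half-wave phase shift.
At the lower boundary (n = 1.27 to n = 2.49) the reflected ray undergoes a half-wave phase shift.
Net: no relative phase inversion (both shifts match).
With no net inversion, constructive interference in reflection requires 2 n t = m λ.
λ = 2 n t / m. The longest wavelength is m = 1: λ = 2 × 1.27 × 176 / 1.00 = 447 nm.

447 nm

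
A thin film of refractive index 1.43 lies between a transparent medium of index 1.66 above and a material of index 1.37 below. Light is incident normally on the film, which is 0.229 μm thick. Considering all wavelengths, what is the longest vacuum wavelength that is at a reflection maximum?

655 nm

At the upper boundary (n = 1.66 to n = 1.43) the reflected ray undergoes no phase shift.
Ray reflecting at the bottom interface goes from n = 1.43 toward n = 1.37: no phase shift.
Net: no relative phase inversion (both shifts match).
So the condition for constructive reflection is 2 n t = m λ.
λ = 2 n t / m. The longest wavelength is m = 1: λ = 2 × 1.43 × 229 / 1.00 = 655 nm.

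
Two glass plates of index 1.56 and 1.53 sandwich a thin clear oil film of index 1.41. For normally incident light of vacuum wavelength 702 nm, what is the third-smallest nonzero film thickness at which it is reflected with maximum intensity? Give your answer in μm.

0.622 μm

Top surface (1.56 → 1.41): reflection off a lower-index medium gives no phase shift.
Bottom surface (1.41 → 1.53): reflection off a higher-index medium gives a half-wave phase shift.
Exactly one π shift → a net half-wave offset.
For bright reflection here: 2 n t = (m + ½) λ.
The third-smallest nonzero thickness corresponds to m = 2: t = (m + ½) λ / (2 n) = 2.50 × 702 / (2 × 1.41) = 622 nm.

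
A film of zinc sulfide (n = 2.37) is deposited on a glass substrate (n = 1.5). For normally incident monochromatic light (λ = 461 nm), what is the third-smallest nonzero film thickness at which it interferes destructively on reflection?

292 nm

At the upper boundary (n = 1.0 to n = 2.37) the reflected ray undergoes a half-wave phase shift.
Ray reflecting at the bottom interface goes from n = 2.37 toward n = 1.5: no phase shift.
Net: one phase inversion between the two reflected rays.
With one net inversion, destructive interference in reflection requires 2 n t = m λ.
The third-smallest nonzero thickness corresponds to m = 3: t = m λ / (2 n) = 3.00 × 461 / (2 × 2.37) = 292 nm.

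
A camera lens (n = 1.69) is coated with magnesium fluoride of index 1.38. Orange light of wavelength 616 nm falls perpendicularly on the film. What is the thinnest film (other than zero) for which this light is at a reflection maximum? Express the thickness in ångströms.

At the upper boundary (n = 1.0 to n = 1.38) the reflected ray undergoes a half-wave phase shift.
Ray reflecting at the bottom interface goes from n = 1.38 toward n = 1.69: a half-wave phase shift.
Zero or two π shifts → no net half-wave offset.
With no net inversion, constructive interference in reflection requires 2 n t = m λ.
Minimum nonzero at m = 1: t = λ / (2 n) = 616 / (2 × 1.38) = 223 nm.

2232 Å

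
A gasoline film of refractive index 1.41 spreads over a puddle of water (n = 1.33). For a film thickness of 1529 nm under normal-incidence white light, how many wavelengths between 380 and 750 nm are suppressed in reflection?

6

Top surface (1.0 → 1.41): reflection off a higher-index medium gives a half-wave phase shift.
Bottom surface (1.41 → 1.33): reflection off a lower-index medium gives no phase shift.
Net: one phase inversion between the two reflected rays.
With one net inversion, destructive interference in reflection requires 2 n t = m λ.
λ = 2 n t / m = 4312 / m nm.
m=5: 862 nm (IR); m=6: 719 nm (visible); m=7: 616 nm (visible); m=8: 539 nm (visible); m=9: 479 nm (visible); m=10: 431 nm (visible); m=11: 392 nm (visible); m=12: 359 nm (UV).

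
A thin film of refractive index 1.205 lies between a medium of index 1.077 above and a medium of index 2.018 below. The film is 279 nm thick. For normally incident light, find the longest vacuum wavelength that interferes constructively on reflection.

At the upper boundary (n = 1.077 to n = 1.205) the reflected ray undergoes a half-wave phase shift.
Bottom surface (1.205 → 2.018): reflection off a higher-index medium gives a half-wave phase shift.
Zero or two π shifts → no net half-wave offset.
With no net inversion, constructive interference in reflection requires 2 n t = m λ.
λ = 2 n t / m. The longest wavelength is m = 1: λ = 2 × 1.205 × 279 / 1.00 = 672 nm.

672 nm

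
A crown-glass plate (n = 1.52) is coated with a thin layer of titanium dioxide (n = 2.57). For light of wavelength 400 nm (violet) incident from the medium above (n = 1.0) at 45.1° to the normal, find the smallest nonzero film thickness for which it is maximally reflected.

Top surface (1.0 → 2.57): reflection off a higher-index medium gives a half-wave phase shift.
Ray reflecting at the bottom interface goes from n = 2.57 toward n = 1.52: no phase shift.
The two reflections differ by half a wavelength.
So the condition for constructive reflection is 2 n t cos θ_r = (m + ½) λ.
Snell's law: 1.0 sin 45.1° = 2.57 sin θ_r → sin θ_r = 0.276, cos θ_r = 0.961.
Minimum at m = 0: t = λ / (4 n cos θ_r) = 400 / (4 × 2.57 × 0.961) = 40.5 nm.

40.5 nm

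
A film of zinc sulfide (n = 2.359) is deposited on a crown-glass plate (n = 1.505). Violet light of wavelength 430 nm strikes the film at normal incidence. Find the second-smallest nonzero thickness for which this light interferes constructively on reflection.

At the upper boundary (n = 1.0 to n = 2.359) the reflected ray undergoes a half-wave phase shift.
Bottom surface (2.359 → 1.505): reflection off a lower-index medium gives no phase shift.
The two reflections differ by half a wavelength.
For bright reflection here: 2 n t = (m + ½) λ.
The second-smallest nonzero thickness corresponds to m = 1: t = (m + ½) λ / (2 n) = 1.50 × 430 / (2 × 2.359) = 137 nm.

137 nm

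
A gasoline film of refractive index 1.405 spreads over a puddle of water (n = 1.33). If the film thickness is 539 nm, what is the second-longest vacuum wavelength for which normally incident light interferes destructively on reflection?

Top surface (1.0 → 1.405): reflection off a higher-index medium gives a half-wave phase shift.
Bottom surface (1.405 → 1.33): reflection off a lower-index medium gives no phase shift.
Exactly one π shift → a net half-wave offset.
With one net inversion, destructive interference in reflection requires 2 n t = m λ.
λ = 2 n t / m. The second-longest wavelength is m = 2: λ = 2 × 1.405 × 539 / 2.00 = 757 nm.

757 nm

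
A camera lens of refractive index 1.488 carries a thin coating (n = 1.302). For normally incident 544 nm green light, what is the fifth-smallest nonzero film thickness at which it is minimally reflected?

940 nm

Top surface (1.0 → 1.302): reflection off a higher-index medium gives a half-wave phase shift.
At the lower boundary (n = 1.302 to n = 1.488) the reflected ray undergoes a half-wave phase shift.
Net: no relative phase inversion (both shifts match).
With no net inversion, destructive interference in reflection requires 2 n t = (m + ½) λ.
The fifth-smallest nonzero thickness corresponds to m = 4: t = (m + ½) λ / (2 n) = 4.50 × 544 / (2 × 1.302) = 940 nm.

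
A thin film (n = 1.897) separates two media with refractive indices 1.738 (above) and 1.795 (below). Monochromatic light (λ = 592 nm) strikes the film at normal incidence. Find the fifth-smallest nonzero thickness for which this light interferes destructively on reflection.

780 nm

At the upper boundary (n = 1.738 to n = 1.897) the reflected ray undergoes a half-wave phase shift.
At the lower boundary (n = 1.897 to n = 1.795) the reflected ray undergoes no phase shift.
Net: one phase inversion between the two reflected rays.
So the condition for destructive reflection is 2 n t = m λ.
The fifth-smallest nonzero thickness corresponds to m = 5: t = m λ / (2 n) = 5.00 × 592 / (2 × 1.897) = 780 nm.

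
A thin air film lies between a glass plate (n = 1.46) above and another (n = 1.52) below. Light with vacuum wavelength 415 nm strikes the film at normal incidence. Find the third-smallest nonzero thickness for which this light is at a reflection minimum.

At the upper boundary (n = 1.46 to n = 1.0) the reflected ray undergoes no phase shift.
Bottom surface (1.0 → 1.52): reflection off a higher-index medium gives a half-wave phase shift.
The two reflections differ by half a wavelength.
With one net inversion, destructive interference in reflection requires 2 n t = m λ.
The third-smallest nonzero thickness corresponds to m = 3: t = m λ / (2 n) = 3.00 × 415 / (2 × 1.0) = 623 nm.

623 nm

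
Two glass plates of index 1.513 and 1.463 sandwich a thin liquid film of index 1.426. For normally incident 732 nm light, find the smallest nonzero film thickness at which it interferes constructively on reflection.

Top surface (1.513 → 1.426): reflection off a lower-index medium gives no phase shift.
At the lower boundary (n = 1.426 to n = 1.463) the reflected ray undergoes a half-wave phase shift.
Net: one phase inversion between the two reflected rays.
With one net inversion, constructive interference in reflection requires 2 n t = (m + ½) λ.
Minimum at m = 0: t = λ / (4 n) = 732 / (4 × 1.426) = 128 nm.

128 nm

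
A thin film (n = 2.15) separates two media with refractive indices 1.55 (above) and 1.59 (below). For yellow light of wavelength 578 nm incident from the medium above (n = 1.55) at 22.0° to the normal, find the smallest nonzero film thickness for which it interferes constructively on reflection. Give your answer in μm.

Top surface (1.55 → 2.15): reflection off a higher-index medium gives a half-wave phase shift.
Bottom surface (2.15 → 1.59): reflection off a lower-index medium gives no phase shift.
Net: one phase inversion between the two reflected rays.
So the condition for constructive reflection is 2 n t cos θ_r = (m + ½) λ.
Snell's law: 1.55 sin 22.0° = 2.15 sin θ_r → sin θ_r = 0.270, cos θ_r = 0.963.
Minimum at m = 0: t = λ / (4 n cos θ_r) = 578 / (4 × 2.15 × 0.963) = 69.8 nm.

0.0698 μm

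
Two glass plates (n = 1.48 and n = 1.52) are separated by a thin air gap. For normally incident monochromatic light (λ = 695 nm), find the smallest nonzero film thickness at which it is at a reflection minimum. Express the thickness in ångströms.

3475 Å

At the upper boundary (n = 1.48 to n = 1.0) the reflected ray undergoes no phase shift.
Bottom surface (1.0 → 1.52): reflection off a higher-index medium gives a half-wave phase shift.
The two reflections differ by half a wavelength.
With one net inversion, destructive interference in reflection requires 2 n t = m λ.
Minimum nonzero at m = 1: t = λ / (2 n) = 695 / (2 × 1.0) = 348 nm.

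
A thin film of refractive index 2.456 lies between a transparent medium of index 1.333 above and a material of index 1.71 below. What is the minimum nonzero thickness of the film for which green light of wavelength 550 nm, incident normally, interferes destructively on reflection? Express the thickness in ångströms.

Top surface (1.333 → 2.456): reflection off a higher-index medium gives a half-wave phase shift.
Bottom surface (2.456 → 1.71): reflection off a lower-index medium gives no phase shift.
The two reflections differ by half a wavelength.
With one net inversion, destructive interference in reflection requires 2 n t = m λ.
Minimum nonzero at m = 1: t = λ / (2 n) = 550 / (2 × 2.456) = 112 nm.

1120 Å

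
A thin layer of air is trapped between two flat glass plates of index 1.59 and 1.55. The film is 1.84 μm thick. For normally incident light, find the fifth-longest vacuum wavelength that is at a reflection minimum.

Ray reflecting at the top interface goes from n = 1.59 toward n = 1.0: no phase shift.
Bottom surface (1.0 → 1.55): reflection off a higher-index medium gives a half-wave phase shift.
Net: one phase inversion between the two reflected rays.
For weak reflection here: 2 n t = m λ.
λ = 2 n t / m. The fifth-longest wavelength is m = 5: λ = 2 × 1.0 × 1840 / 5.00 = 736 nm.

736 nm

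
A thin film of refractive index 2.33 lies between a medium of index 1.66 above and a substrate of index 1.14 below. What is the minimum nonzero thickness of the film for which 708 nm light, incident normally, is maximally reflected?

At the upper boundary (n = 1.66 to n = 2.33) the reflected ray undergoes a half-wave phase shift.
Ray reflecting at the bottom interface goes from n = 2.33 toward n = 1.14: no phase shift.
Net: one phase inversion between the two reflected rays.
So the condition for constructive reflection is 2 n t = (m + ½) λ.
Minimum at m = 0: t = λ / (4 n) = 708 / (4 × 2.33) = 76.0 nm.

76.0 nm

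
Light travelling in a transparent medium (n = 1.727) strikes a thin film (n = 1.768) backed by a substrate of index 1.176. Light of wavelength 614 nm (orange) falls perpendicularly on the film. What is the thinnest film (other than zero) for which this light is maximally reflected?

Top surface (1.727 → 1.768): reflection off a higher-index medium gives a half-wave phase shift.
Bottom surface (1.768 → 1.176): reflection off a lower-index medium gives no phase shift.
Net: one phase inversion between the two reflected rays.
With one net inversion, constructive interference in reflection requires 2 n t = (m + ½) λ.
Minimum at m = 0: t = λ / (4 n) = 614 / (4 × 1.768) = 86.8 nm.

86.8 nm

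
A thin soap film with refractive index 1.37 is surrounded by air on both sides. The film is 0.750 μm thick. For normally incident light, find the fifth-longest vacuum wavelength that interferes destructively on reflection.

411 nm

Ray reflecting at the top interface goes from n = 1.0 toward n = 1.37: a half-wave phase shift.
Ray reflecting at the bottom interface goes from n = 1.37 toward n = 1.0: no phase shift.
Exactly one π shift → a net half-wave offset.
So the condition for destructive reflection is 2 n t = m λ.
λ = 2 n t / m. The fifth-longest wavelength is m = 5: λ = 2 × 1.37 × 750 / 5.00 = 411 nm.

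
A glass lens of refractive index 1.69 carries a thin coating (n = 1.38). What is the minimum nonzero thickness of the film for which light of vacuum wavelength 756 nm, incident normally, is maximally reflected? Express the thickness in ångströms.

Ray reflecting at the top interface goes from n = 1.0 toward n = 1.38: a half-wave phase shift.
Ray reflecting at the bottom interface goes from n = 1.38 toward n = 1.69: a half-wave phase shift.
The two reflections carry the same phase change, so no net offset.
So the condition for constructive reflection is 2 n t = m λ.
Minimum nonzero at m = 1: t = λ / (2 n) = 756 / (2 × 1.38) = 274 nm.

2739 Å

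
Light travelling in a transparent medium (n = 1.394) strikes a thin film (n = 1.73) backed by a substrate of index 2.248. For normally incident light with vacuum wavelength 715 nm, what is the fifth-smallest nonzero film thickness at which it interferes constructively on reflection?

Top surface (1.394 → 1.73): reflection off a higher-index medium gives a half-wave phase shift.
Ray reflecting at the bottom interface goes from n = 1.73 toward n = 2.248: a half-wave phase shift.
Net: no relative phase inversion (both shifts match).
So the condition for constructive reflection is 2 n t = m λ.
The fifth-smallest nonzero thickness corresponds to m = 5: t = m λ / (2 n) = 5.00 × 715 / (2 × 1.73) = 1033 nm.

1033 nm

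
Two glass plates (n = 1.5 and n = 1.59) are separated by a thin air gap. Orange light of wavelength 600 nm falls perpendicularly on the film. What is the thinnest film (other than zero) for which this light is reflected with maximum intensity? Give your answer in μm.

At the upper boundary (n = 1.5 to n = 1.0) the reflected ray undergoes no phase shift.
Bottom surface (1.0 → 1.59): reflection off a higher-index medium gives a half-wave phase shift.
The two reflections differ by half a wavelength.
For strong reflection here: 2 n t = (m + ½) λ.
Minimum at m = 0: t = λ / (4 n) = 600 / (4 × 1.0) = 150 nm.

0.150 μm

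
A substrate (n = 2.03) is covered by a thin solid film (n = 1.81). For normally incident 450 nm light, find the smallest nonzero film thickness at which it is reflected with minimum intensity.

At the upper boundary (n = 1.0 to n = 1.81) the reflected ray undergoes a half-wave phase shift.
Bottom surface (1.81 → 2.03): reflection off a higher-index medium gives a half-wave phase shift.
Net: no relative phase inversion (both shifts match).
So the condition for destructive reflection is 2 n t = (m + ½) λ.
Minimum at m = 0: t = λ / (4 n) = 450 / (4 × 1.81) = 62.2 nm.

62.2 nm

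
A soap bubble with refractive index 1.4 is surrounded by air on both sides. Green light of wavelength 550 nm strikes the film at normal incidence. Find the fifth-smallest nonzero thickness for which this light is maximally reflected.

At the upper boundary (n = 1.0 to n = 1.4) the reflected ray undergoes a half-wave phase shift.
Bottom surface (1.4 → 1.0): reflection off a lower-index medium gives no phase shift.
Exactly one π shift → a net half-wave offset.
With one net inversion, constructive interference in reflection requires 2 n t = (m + ½) λ.
The fifth-smallest nonzero thickness corresponds to m = 4: t = (m + ½) λ / (2 n) = 4.50 × 550 / (2 × 1.4) = 884 nm.

884 nm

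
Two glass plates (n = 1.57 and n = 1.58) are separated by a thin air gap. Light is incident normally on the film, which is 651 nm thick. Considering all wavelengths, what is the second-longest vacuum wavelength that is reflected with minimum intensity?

At the upper boundary (n = 1.57 to n = 1.0) the reflected ray undergoes no phase shift.
At the lower boundary (n = 1.0 to n = 1.58) the reflected ray undergoes a half-wave phase shift.
Net: one phase inversion between the two reflected rays.
For dark reflection here: 2 n t = m λ.
λ = 2 n t / m. The second-longest wavelength is m = 2: λ = 2 × 1.0 × 651 / 2.00 = 651 nm.

651 nm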